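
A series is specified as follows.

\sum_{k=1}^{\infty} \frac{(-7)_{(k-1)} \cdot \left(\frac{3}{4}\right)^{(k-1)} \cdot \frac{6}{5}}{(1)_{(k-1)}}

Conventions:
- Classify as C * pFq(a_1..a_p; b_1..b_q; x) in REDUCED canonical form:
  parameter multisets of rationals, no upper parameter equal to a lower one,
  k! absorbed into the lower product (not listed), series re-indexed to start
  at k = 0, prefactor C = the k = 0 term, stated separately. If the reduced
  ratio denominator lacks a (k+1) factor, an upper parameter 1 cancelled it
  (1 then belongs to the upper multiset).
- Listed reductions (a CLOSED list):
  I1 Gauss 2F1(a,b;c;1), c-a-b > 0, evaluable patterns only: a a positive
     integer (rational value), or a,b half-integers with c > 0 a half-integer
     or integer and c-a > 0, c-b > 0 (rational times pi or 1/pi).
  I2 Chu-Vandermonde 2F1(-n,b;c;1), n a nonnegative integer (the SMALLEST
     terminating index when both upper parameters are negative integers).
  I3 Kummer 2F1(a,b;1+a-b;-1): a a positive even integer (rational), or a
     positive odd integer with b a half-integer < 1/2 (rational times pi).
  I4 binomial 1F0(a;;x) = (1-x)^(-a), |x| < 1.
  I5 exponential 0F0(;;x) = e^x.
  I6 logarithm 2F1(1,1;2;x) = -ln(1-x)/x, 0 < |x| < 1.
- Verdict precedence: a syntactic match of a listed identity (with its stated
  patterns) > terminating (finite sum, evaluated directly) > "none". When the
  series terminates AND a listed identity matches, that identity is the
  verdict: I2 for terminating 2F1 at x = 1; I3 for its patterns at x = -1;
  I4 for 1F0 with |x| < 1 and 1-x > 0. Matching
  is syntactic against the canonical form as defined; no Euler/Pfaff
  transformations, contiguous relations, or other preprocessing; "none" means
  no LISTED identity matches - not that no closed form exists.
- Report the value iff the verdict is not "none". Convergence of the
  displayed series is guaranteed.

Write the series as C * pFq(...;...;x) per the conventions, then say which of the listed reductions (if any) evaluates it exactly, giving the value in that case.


x = \frac{3}{4} here; the reduced form reads 1F0, upper {-7}, lower {-}, C = \frac{6}{5}. Verdict: the binomial series (I4) applies (the 1F0 binomial series: exponent 7, x = \frac{3}{4}). Exact value: \frac{3}{40960}.

First insight: t_0 = \frac{6}{5} here, and (1)_k (C = 6/5) is k! itself.
Adjacent-term ratio: r(k) = \frac{3}{4} * (k-7) / [(k+1)] - rational in k, leading ratio \frac{3}{4}; with t_0 = \frac{6}{5}, classification follows.


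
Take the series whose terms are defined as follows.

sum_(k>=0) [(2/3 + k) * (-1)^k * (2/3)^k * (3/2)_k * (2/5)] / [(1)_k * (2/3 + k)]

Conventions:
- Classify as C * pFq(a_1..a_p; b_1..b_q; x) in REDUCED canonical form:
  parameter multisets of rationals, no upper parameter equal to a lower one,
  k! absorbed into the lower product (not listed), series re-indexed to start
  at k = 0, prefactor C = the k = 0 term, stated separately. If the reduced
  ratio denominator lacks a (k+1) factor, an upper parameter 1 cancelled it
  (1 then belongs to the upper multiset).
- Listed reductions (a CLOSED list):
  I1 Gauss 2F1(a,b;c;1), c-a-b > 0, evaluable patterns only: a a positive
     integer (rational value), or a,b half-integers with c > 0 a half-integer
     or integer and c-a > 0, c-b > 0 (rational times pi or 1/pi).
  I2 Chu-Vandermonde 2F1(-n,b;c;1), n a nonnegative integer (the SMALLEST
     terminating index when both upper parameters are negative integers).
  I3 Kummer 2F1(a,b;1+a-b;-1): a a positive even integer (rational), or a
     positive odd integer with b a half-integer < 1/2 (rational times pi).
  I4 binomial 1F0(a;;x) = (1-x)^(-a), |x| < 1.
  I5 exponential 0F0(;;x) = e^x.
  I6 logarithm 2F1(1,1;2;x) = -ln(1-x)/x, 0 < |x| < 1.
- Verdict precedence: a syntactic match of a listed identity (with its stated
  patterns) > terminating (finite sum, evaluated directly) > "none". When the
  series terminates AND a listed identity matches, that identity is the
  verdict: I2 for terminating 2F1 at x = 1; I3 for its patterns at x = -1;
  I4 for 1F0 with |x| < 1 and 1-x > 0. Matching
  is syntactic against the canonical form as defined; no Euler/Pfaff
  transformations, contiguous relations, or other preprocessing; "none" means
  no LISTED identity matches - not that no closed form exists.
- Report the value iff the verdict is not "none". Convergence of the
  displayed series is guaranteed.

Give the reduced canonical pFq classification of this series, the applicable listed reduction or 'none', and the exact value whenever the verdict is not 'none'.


Classification (C = 2/5): 1F0 with upper {3/2}, lower {-}, argument x = -2/3. Verdict: binomial (I4) applies (the 1F0 binomial series: exponent -3/2, x = -2/3). Value: (2/5) * (5/3)^(-3/2).

Structural cue: t_0 being 2/5, (1)_k (C = 2/5) is k! itself.
Adjacent-term ratio: r(k) = (-2/3) * (k+3/2) / [(k+1)] - rational; roots negated = parameters, x = (-2/3), C = 2/5.


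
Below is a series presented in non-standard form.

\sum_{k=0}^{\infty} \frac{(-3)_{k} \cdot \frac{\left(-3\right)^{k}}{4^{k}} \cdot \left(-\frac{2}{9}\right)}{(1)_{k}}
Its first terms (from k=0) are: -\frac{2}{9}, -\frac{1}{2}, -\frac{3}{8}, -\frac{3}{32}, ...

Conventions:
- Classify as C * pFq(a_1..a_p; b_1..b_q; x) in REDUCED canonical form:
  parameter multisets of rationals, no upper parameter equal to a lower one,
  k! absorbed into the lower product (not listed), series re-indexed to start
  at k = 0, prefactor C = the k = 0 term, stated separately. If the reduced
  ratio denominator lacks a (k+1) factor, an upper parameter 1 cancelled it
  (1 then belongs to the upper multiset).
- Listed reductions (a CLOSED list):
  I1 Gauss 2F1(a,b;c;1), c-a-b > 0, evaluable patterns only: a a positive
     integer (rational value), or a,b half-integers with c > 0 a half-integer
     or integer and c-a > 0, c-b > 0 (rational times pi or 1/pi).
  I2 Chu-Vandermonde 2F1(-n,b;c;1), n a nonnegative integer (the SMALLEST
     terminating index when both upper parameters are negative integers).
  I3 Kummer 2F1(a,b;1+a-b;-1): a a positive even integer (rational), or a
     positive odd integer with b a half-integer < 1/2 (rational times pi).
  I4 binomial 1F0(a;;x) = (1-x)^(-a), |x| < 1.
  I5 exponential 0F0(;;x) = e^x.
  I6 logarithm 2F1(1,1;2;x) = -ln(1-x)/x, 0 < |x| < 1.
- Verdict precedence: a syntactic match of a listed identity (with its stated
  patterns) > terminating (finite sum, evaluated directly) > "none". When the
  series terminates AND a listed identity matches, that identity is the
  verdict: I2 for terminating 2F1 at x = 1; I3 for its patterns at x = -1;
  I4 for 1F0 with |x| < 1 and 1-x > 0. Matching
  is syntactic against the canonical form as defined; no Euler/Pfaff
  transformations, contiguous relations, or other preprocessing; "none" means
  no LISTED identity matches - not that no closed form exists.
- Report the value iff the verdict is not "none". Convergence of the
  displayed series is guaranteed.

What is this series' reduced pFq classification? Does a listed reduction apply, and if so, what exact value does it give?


Classification (C = -\frac{2}{9}): 1F0 with upper {-3}, lower {-}, argument x = -\frac{3}{4}. Verdict: binomial (I4) applies (the 1F0 binomial series: exponent 3, x = -\frac{3}{4}). Sum: -\frac{343}{288}.

Key observation: t_0 being -\frac{2}{9}, the two geometric factors (C = -2/9, x = -3/4) combine into one argument.
Step ratio: r(k) = -\frac{3}{4} * (k-3) / [(k+1)] - rational in k. x = -\frac{3}{4}; t_0 = -\frac{2}{9}; negate the roots.


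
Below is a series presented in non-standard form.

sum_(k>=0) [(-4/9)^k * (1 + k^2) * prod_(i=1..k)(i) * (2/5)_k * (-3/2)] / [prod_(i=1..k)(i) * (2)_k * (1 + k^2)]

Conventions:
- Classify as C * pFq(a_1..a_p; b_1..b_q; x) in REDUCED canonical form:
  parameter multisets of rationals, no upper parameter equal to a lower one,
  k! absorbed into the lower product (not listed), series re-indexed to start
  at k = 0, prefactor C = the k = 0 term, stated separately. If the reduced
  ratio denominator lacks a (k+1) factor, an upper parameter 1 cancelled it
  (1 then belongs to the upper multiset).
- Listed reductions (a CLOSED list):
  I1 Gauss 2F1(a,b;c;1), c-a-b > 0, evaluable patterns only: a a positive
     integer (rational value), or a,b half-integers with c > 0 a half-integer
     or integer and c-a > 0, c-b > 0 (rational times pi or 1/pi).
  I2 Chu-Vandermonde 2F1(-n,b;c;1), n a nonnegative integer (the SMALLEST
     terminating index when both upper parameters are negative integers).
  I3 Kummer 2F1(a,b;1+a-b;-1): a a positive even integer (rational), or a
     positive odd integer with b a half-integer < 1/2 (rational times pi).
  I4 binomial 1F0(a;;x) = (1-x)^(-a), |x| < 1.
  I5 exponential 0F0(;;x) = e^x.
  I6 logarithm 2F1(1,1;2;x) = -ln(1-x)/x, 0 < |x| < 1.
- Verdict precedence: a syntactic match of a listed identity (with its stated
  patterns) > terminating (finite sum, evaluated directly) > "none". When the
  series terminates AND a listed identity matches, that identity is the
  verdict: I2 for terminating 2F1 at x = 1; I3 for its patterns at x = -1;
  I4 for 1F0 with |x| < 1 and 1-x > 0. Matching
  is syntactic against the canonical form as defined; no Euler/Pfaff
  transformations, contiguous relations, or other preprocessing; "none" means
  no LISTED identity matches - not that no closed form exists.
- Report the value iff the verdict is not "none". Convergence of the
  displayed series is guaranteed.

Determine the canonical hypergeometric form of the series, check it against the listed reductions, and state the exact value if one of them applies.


The series (x = -4/9) is 2F1: upper {2/5, 1}, lower {2}, prefactor -3/2. Verdict: none. Every listed pattern misses the 2F1 form at -4/9, upper {2/5, 1}.

Key step: t_0 being -3/2, the running product (C = -3/2) telescopes to a rising factorial.
Consecutive-term ratio: r(k) = (-4/9) * (k+2/5) (k+1) / [(k+2) (k+1)] - rational in k. x = (-4/9); t_0 = -3/2; negate the roots.


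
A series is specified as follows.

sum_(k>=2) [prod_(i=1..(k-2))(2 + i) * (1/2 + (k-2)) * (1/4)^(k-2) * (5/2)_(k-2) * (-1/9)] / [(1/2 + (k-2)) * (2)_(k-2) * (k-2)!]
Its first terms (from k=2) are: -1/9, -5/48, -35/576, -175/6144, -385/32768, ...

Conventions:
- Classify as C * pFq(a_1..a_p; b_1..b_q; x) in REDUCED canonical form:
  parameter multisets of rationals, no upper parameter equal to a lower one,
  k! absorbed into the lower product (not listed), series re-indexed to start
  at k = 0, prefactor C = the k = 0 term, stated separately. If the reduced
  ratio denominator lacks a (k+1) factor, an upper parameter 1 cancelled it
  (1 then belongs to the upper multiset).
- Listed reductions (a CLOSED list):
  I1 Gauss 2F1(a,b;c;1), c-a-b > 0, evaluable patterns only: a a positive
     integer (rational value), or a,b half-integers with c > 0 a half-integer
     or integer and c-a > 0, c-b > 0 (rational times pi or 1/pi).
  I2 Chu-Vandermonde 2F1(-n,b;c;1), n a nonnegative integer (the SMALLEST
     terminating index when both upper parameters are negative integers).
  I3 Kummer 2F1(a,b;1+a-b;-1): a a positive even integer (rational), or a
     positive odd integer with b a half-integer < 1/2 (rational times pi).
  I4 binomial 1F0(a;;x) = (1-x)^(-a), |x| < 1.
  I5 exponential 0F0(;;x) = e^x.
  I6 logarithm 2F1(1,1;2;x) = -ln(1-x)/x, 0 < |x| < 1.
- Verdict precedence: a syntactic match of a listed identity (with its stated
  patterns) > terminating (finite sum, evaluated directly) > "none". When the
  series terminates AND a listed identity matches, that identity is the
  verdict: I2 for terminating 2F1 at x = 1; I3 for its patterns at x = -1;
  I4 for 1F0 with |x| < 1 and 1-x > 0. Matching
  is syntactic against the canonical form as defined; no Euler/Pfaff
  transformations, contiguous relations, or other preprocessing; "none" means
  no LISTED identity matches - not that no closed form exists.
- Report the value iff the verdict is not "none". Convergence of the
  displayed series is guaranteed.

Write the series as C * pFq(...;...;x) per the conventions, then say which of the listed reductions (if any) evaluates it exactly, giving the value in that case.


x = 1/4 here; the reduced form reads 2F1, upper {5/2, 3}, lower {2}, C = -1/9. Verdict: none. No listed pattern accepts 2F1(5/2, 3; 2; 1/4).

The tell: with t_0 = -1/9, k + 1/2 divides numerator and denominator alike; C = -1/9 after cancelling.
Consecutive-term ratio: r(k) = (1/4) * (k+5/2) (k+3) / [(k+2) (k+1)] - rational; roots negated = parameters, x = (1/4), C = -1/9.


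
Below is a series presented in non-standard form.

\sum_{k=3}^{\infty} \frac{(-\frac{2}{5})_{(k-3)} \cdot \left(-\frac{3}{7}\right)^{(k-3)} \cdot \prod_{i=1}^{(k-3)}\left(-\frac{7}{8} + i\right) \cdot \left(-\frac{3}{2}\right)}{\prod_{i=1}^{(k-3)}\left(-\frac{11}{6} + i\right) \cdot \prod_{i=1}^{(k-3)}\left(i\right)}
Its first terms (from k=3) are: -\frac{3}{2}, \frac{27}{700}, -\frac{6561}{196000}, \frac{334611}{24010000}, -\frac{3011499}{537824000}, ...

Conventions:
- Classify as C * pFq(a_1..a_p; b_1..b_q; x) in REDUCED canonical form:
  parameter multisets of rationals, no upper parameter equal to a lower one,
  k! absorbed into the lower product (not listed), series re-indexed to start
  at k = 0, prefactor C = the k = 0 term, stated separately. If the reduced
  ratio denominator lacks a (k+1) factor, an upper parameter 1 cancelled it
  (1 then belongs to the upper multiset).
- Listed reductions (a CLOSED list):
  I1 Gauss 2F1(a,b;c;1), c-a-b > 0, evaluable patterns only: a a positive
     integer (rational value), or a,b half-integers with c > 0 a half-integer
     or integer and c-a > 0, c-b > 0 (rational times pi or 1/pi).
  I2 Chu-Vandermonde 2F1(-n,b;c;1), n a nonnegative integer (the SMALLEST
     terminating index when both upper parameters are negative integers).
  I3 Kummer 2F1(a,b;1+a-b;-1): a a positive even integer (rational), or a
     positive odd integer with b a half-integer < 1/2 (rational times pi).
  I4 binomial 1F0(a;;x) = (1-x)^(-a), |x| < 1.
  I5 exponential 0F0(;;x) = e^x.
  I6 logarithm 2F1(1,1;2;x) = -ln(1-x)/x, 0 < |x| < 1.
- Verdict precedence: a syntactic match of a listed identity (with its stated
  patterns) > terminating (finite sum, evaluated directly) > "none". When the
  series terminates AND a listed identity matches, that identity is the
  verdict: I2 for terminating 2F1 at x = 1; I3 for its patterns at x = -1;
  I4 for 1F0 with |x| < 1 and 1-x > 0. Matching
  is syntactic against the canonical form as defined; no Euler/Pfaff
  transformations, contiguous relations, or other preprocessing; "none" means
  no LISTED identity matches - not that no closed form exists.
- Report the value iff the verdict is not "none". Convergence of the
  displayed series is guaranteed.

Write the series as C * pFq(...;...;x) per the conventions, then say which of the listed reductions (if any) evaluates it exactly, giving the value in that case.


Reduced: x = -\frac{3}{7}, 2F1, upper = {-\frac{2}{5}, \frac{1}{8}}, lower = {-\frac{5}{6}}, C = -\frac{3}{2}. Verdict: none (x = -\frac{3}{7}): each listed identity misses the multisets {-\frac{2}{5}, \frac{1}{8}} ; {-\frac{5}{6}}.

The tell: t_0 being -\frac{3}{2}, the lower running product (prefactor -3/2) is a rising factorial.
Consecutive-term ratio: r(k) = -\frac{3}{7} * (k-\frac{2}{5}) (k+\frac{1}{8}) / [(k-\frac{5}{6}) (k+1)] - rational; roots negated = parameters, x = -\frac{3}{7}, C = -\frac{3}{2}.


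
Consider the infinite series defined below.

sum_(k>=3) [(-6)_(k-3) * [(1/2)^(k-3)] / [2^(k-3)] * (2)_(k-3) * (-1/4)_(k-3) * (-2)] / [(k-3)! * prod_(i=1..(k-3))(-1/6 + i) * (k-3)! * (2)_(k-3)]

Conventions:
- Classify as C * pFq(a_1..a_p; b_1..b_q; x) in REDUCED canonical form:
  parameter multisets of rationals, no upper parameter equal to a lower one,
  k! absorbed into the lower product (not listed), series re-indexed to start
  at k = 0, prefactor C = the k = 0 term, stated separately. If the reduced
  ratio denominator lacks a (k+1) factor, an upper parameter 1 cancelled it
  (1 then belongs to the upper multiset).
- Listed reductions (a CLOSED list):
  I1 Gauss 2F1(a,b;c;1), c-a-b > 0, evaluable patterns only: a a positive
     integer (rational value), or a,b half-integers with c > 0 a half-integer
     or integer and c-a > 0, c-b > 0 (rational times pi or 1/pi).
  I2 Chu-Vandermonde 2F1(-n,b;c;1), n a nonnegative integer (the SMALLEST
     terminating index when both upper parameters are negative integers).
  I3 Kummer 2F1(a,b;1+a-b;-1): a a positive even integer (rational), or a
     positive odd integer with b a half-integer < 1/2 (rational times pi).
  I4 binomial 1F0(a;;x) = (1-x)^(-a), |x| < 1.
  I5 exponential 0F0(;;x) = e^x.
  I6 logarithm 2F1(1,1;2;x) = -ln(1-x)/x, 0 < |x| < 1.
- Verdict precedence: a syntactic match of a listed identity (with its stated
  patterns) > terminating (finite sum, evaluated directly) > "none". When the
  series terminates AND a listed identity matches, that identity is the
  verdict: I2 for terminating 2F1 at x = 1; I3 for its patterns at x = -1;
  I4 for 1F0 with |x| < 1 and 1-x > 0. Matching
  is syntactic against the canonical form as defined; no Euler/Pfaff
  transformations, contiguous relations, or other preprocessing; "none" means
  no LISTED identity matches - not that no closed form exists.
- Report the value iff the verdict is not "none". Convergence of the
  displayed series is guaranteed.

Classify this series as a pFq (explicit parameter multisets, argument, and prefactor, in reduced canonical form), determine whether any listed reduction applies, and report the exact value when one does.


Prefactor -2, argument 1/4: 2F2 with upper {-6, -1/4} over lower {5/6, 1}. Verdict: terminating - the sum ends at index 6 because -6 is a negative integer; exact evaluation follows. Hence: -18261760408759/6539391795200.

Key observation: t_0 = -2 here, and the denominator's factorial ratio (C = -2, x = 1/4) is a lower Pochhammer.
Consecutive-term ratio: r(k) = (1/4) * (k-6) (k-1/4) / [(k+5/6) (k+1) (k+1)] - poly over poly, x = (1/4) from leading terms; C = -2 at k = 0.


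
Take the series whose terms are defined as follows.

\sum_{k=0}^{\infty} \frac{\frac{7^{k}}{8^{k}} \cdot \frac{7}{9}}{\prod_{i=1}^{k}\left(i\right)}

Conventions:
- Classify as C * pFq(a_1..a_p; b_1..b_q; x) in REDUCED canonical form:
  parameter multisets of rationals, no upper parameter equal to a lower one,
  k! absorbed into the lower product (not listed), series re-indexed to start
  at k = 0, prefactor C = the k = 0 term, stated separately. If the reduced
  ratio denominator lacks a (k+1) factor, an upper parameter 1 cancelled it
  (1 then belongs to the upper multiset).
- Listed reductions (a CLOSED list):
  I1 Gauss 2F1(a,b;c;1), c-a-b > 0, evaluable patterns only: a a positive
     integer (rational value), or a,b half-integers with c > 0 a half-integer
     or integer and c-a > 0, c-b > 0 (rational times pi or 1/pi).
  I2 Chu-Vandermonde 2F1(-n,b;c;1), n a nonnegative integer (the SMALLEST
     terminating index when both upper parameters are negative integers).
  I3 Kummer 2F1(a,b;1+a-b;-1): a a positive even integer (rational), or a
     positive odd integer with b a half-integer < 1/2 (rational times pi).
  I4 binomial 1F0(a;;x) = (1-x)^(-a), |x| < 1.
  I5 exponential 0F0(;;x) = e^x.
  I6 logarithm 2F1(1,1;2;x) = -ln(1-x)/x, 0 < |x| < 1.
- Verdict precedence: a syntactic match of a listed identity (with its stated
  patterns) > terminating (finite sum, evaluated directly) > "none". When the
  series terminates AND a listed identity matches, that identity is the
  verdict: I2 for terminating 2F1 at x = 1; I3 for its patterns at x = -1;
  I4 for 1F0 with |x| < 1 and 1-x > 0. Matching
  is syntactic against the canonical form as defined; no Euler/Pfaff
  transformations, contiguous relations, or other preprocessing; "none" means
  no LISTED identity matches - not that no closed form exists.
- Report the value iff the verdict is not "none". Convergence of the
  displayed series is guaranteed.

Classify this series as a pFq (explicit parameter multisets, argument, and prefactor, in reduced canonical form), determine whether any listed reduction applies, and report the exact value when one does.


Prefactor \frac{7}{9}, argument \frac{7}{8}: 0F0 with upper {-} over lower {-}. Verdict (x = \frac{7}{8}): exponential (I5) applies (the 0F0 exponential series at x = \frac{7}{8}). Sum: \frac{7}{9} \cdot e^{\frac{7}{8}}.

The tell: with t_0 = \frac{7}{9}, the product of the first k integers (prefactor 7/9) is k!.
Step ratio: r(k) = \frac{7}{8} * 1 / [(k+1)] - rational in k. x = \frac{7}{8}; t_0 = \frac{7}{9}; negate the roots.


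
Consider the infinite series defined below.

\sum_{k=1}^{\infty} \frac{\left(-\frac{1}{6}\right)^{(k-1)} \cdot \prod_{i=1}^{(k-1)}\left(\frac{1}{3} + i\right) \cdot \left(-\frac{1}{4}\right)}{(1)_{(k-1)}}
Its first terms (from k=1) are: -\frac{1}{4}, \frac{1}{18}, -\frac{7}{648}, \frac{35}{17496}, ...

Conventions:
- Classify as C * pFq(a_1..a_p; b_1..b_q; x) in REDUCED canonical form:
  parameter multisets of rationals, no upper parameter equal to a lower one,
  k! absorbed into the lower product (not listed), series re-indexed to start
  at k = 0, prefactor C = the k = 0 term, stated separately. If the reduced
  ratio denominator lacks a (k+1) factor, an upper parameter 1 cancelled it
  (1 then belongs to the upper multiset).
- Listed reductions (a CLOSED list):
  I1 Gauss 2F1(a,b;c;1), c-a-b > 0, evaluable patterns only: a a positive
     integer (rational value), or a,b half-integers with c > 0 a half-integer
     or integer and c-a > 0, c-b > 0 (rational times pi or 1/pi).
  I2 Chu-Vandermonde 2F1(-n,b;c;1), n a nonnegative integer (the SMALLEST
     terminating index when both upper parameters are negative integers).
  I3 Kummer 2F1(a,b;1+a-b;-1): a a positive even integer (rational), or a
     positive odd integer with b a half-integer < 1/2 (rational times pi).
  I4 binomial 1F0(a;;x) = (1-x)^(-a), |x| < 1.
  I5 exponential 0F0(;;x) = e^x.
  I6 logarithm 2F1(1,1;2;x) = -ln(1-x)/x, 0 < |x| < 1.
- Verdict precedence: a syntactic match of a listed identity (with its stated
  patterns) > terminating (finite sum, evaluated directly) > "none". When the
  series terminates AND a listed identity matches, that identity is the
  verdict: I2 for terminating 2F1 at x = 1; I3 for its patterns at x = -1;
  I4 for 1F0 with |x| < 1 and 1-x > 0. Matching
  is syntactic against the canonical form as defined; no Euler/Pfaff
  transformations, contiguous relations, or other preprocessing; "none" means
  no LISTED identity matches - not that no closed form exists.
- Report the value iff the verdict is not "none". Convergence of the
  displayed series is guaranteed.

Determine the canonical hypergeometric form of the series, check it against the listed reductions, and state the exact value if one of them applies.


x = -\frac{1}{6} here; the reduced form reads 1F0, upper {\frac{4}{3}}, lower {-}, C = -\frac{1}{4}. Verdict: the binomial series (I4) applies (the 1F0 binomial series: exponent -4/3, x = -\frac{1}{6}). Value: \left(-\frac{1}{4}\right) \cdot \left(\frac{7}{6}\right)^{-\frac{4}{3}}.

Key step: x = -\frac{1}{6} and (1)_k (C = -1/4) is k! itself.
Term ratio: r(k) = -\frac{1}{6} * (k+\frac{4}{3}) / [(k+1)] - rational in k, leading ratio -\frac{1}{6}; with t_0 = -\frac{1}{4}, classification follows.


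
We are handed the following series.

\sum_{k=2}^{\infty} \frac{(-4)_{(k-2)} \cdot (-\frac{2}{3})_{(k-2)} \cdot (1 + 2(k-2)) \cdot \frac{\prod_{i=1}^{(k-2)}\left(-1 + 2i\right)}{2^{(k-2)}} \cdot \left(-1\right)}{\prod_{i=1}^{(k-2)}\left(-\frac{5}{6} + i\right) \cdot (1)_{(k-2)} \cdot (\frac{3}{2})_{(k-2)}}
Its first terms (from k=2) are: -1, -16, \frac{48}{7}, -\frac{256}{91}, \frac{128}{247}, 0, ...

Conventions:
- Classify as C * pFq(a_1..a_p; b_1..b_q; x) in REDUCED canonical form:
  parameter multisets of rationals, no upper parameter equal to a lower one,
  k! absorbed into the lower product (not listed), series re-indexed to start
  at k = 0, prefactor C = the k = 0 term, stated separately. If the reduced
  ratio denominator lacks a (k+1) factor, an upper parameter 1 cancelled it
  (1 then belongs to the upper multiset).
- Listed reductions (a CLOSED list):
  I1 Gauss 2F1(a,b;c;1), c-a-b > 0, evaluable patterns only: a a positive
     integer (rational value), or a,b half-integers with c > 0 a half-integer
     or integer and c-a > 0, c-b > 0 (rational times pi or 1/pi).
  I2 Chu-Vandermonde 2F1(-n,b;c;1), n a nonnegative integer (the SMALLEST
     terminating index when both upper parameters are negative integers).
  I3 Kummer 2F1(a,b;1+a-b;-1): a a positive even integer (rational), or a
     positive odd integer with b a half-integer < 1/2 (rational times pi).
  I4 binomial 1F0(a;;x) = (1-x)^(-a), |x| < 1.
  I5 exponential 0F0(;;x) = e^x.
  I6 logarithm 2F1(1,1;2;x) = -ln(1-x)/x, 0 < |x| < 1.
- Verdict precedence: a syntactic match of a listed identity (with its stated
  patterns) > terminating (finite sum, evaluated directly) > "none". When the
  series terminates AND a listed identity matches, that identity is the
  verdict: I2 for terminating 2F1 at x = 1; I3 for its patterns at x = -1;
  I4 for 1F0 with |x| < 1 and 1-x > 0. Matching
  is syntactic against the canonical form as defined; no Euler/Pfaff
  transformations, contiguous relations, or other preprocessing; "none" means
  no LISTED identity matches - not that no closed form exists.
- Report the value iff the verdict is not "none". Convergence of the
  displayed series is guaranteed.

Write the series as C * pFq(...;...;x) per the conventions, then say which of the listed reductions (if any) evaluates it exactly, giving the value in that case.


This is -1 * 2F1(-4, -\frac{2}{3}; \frac{1}{6}; 1) in reduced canonical form. Verdict: this is the Chu-Vandermonde identity I2 (terminating 2F1 at x = 1 with n = 4, b = -2/3, c = \frac{1}{6}). Hence: -\frac{21505}{1729}.

Key observation: from the first term -1: the (2k+1) factor (C = -1) shifts (1/2)_k to (3/2)_k.
Term ratio: r(k) = 1 * (k-4) (k-\frac{2}{3}) / [(k+\frac{1}{6}) (k+1)] - rational in k. x = 1; t_0 = -1; negate the roots.


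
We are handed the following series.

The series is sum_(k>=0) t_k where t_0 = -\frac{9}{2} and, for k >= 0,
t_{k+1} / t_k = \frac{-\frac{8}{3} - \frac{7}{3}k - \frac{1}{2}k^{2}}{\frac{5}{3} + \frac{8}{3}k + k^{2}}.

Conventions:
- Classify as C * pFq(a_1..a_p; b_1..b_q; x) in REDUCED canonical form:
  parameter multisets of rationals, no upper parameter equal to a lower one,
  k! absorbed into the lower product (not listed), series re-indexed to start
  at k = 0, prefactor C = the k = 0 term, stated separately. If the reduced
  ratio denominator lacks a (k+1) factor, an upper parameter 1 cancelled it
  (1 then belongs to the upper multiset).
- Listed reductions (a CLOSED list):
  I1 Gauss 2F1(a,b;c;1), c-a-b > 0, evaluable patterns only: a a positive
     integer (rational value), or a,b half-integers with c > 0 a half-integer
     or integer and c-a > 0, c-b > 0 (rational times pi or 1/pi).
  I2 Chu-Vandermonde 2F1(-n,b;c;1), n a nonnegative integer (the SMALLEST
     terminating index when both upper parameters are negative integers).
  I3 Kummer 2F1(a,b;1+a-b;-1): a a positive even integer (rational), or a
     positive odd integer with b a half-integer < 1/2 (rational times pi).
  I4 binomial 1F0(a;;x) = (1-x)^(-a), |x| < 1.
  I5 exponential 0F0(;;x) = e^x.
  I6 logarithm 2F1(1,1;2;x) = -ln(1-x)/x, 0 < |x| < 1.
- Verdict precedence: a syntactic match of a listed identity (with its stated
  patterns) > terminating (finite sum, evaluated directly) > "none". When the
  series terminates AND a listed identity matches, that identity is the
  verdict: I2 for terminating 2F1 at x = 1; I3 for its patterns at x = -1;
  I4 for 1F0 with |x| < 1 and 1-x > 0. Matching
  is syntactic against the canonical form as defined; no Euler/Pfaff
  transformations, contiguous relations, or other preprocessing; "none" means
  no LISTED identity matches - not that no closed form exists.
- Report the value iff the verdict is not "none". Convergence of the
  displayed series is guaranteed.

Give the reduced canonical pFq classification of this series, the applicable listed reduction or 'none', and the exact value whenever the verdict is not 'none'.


At argument -\frac{1}{2}: a 2F1 with upper {2, \frac{8}{3}}, lower {\frac{5}{3}}, scaled by C = -\frac{9}{2}. Verdict: none here - no I1-I6 shape fits x = -\frac{1}{2} with lower {\frac{5}{3}}.

Key step: with t_0 = -\frac{9}{2}, factor the ratio over Q (C = -9/2): negated roots = parameters.
Consecutive-term ratio: r(k) = -\frac{1}{2} * (k+2) (k+\frac{8}{3}) / [(k+\frac{5}{3}) (k+1)] - rational; roots negated = parameters, x = -\frac{1}{2}, C = -\frac{9}{2}.


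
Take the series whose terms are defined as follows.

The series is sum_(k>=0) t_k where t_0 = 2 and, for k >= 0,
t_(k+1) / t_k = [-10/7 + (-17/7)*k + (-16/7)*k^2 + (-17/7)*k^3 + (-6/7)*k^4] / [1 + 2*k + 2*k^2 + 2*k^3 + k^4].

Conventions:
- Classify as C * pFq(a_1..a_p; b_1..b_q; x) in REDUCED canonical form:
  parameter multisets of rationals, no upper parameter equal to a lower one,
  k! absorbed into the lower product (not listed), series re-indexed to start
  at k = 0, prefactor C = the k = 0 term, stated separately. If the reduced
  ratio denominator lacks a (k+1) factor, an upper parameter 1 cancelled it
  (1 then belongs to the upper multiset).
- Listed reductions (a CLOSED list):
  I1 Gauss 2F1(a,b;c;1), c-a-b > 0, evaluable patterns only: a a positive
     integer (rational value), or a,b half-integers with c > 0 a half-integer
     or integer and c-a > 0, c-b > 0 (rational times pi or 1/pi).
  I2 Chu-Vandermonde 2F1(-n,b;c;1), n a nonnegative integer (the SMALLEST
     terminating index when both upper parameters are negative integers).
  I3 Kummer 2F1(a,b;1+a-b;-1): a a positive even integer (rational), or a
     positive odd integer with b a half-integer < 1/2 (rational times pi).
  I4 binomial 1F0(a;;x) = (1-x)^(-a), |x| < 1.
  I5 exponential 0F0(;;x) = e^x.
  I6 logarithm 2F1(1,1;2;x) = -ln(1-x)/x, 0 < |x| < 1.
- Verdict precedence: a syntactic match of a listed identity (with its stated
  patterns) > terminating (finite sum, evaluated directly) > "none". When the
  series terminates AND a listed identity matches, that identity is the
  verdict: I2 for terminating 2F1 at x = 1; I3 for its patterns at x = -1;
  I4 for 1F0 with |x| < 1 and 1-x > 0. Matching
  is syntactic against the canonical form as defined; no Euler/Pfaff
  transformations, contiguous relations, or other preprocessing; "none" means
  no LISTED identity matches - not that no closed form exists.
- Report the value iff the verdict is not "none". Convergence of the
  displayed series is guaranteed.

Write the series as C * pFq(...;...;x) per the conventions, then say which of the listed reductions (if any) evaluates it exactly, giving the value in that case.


With C = 2: the canonical form is 2F1(5/6, 2; 1; -6/7). Verdict: none (x = -6/7): each listed identity misses the multisets {5/6, 2} ; {1}.

The tell: from the first term 2: the expanded ratio factors over Q; prefactor 2, roots give parameters.
Step ratio: r(k) = (-6/7) * (k+5/6) (k+2) / [(k+1) (k+1)] - poly over poly, x = (-6/7) from leading terms; C = 2 at k = 0.


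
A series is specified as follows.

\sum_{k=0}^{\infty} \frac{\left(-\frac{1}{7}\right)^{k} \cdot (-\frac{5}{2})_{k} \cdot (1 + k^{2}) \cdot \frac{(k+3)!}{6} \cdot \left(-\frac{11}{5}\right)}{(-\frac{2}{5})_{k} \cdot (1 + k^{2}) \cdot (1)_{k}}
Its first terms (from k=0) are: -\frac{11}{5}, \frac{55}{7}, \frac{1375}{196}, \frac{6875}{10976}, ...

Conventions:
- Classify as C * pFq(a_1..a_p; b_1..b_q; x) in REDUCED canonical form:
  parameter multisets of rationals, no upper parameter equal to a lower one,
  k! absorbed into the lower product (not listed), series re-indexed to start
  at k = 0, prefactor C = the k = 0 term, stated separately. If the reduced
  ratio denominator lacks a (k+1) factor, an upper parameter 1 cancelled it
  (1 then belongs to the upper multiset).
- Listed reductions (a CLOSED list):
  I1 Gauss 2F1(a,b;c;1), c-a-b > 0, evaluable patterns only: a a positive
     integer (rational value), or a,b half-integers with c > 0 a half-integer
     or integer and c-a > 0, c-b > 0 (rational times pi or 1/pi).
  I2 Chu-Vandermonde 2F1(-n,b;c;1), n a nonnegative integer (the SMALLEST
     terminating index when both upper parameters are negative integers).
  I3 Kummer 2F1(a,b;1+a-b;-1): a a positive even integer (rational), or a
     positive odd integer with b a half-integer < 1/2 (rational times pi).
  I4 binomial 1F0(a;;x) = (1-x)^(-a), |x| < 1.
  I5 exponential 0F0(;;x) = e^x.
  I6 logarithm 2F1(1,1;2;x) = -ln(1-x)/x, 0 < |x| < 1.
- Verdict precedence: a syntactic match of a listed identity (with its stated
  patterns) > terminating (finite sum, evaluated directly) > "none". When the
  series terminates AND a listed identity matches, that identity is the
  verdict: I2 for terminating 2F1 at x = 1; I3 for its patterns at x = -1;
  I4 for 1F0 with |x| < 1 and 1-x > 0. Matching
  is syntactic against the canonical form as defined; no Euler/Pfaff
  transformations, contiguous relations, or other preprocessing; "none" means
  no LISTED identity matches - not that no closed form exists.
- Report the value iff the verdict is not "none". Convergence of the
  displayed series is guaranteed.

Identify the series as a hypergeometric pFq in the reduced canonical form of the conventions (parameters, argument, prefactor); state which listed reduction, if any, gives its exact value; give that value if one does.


Classification (C = -\frac{11}{5}): 2F1 with upper {-\frac{5}{2}, 4}, lower {-\frac{2}{5}}, argument x = -\frac{1}{7}. Verdict: none - this 2F1 at x = -\frac{1}{7} matches no listed pattern, and upper {-\frac{5}{2}, 4} holds no stopper.

Key step: t_0 being -\frac{11}{5}, (1)_k (C = -11/5) is k! itself.
Term ratio: r(k) = -\frac{1}{7} * (k-\frac{5}{2}) (k+4) / [(k-\frac{2}{5}) (k+1)] - rational in k, leading ratio -\frac{1}{7}; with t_0 = -\frac{11}{5}, classification follows.


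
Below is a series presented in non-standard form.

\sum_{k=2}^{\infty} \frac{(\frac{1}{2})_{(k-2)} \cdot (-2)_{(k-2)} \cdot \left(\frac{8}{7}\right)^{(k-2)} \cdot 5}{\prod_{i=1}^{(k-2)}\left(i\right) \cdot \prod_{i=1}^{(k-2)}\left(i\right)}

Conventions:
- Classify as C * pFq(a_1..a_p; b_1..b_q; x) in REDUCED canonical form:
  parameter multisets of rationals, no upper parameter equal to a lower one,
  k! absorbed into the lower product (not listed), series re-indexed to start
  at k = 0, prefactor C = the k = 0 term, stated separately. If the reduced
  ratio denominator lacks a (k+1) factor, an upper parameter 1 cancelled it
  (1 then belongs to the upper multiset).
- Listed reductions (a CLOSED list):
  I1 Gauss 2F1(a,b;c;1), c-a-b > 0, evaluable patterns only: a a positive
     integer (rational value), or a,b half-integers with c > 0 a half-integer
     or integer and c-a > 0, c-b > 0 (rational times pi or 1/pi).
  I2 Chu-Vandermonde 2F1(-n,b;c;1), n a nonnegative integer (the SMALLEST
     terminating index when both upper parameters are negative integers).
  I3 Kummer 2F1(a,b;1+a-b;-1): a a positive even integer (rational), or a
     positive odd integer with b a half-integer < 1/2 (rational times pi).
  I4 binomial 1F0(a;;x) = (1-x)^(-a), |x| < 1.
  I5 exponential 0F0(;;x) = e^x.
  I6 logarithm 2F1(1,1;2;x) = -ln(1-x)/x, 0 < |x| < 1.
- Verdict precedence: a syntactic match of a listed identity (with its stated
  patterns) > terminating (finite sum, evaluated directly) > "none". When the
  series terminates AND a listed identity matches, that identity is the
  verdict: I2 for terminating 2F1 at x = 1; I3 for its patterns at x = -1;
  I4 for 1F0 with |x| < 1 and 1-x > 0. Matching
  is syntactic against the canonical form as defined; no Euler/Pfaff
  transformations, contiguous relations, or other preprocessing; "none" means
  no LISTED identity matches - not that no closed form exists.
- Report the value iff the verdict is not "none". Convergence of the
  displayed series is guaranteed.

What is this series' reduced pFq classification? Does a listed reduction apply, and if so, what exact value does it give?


Classification (C = 5): 2F1 with upper {-2, \frac{1}{2}}, lower {1}, argument x = \frac{8}{7}. Verdict: terminating at k = 2: the factor (-2)_k kills every later term; summing the 3 survivors is exact. Hence: \frac{85}{49}.

First insight: from the first term 5: the lower running product (C = 5) is a rising factorial.
Consecutive-term ratio: r(k) = \frac{8}{7} * (k-2) (k+\frac{1}{2}) / [(k+1) (k+1)] - rational in k, leading ratio \frac{8}{7}; with t_0 = 5, classification follows.


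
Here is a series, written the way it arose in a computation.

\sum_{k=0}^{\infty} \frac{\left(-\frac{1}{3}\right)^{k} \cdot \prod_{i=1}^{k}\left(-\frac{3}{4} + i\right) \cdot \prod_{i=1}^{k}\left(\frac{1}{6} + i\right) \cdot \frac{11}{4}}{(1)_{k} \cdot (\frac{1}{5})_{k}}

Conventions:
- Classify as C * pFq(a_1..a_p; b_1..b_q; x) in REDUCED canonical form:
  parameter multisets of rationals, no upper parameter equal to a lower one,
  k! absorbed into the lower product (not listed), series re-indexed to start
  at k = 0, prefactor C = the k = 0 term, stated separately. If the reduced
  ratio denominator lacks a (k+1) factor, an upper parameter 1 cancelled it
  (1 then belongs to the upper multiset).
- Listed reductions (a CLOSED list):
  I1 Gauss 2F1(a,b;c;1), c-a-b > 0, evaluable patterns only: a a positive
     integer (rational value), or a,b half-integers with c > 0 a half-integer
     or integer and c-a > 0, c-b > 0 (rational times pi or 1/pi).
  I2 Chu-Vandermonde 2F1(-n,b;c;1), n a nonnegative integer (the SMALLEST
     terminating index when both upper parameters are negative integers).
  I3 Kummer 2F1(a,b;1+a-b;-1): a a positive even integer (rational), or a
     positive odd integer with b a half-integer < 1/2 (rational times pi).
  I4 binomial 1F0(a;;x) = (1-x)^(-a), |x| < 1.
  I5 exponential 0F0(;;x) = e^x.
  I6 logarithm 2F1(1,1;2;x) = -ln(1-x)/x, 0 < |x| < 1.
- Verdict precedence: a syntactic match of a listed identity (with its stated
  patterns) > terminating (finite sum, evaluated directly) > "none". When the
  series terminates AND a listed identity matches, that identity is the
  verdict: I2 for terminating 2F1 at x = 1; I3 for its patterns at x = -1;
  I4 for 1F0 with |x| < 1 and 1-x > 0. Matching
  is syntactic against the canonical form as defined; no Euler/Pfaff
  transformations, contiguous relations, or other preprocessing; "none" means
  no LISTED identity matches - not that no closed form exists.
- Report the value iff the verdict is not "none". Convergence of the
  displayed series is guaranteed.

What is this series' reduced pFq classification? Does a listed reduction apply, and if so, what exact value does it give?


Classification (C = \frac{11}{4}): 2F1 with upper {\frac{1}{4}, \frac{7}{6}}, lower {\frac{1}{5}}, argument x = -\frac{1}{3}. Verdict: none here - no I1-I6 shape fits x = -\frac{1}{3} with lower {\frac{1}{5}}.

The tell: with t_0 = \frac{11}{4}, (1)_k (C = 11/4, x = -1/3) is k! itself.
Consecutive-term ratio: r(k) = -\frac{1}{3} * (k+\frac{1}{4}) (k+\frac{7}{6}) / [(k+\frac{1}{5}) (k+1)] - poly over poly, x = -\frac{1}{3} from leading terms; C = \frac{11}{4} at k = 0.


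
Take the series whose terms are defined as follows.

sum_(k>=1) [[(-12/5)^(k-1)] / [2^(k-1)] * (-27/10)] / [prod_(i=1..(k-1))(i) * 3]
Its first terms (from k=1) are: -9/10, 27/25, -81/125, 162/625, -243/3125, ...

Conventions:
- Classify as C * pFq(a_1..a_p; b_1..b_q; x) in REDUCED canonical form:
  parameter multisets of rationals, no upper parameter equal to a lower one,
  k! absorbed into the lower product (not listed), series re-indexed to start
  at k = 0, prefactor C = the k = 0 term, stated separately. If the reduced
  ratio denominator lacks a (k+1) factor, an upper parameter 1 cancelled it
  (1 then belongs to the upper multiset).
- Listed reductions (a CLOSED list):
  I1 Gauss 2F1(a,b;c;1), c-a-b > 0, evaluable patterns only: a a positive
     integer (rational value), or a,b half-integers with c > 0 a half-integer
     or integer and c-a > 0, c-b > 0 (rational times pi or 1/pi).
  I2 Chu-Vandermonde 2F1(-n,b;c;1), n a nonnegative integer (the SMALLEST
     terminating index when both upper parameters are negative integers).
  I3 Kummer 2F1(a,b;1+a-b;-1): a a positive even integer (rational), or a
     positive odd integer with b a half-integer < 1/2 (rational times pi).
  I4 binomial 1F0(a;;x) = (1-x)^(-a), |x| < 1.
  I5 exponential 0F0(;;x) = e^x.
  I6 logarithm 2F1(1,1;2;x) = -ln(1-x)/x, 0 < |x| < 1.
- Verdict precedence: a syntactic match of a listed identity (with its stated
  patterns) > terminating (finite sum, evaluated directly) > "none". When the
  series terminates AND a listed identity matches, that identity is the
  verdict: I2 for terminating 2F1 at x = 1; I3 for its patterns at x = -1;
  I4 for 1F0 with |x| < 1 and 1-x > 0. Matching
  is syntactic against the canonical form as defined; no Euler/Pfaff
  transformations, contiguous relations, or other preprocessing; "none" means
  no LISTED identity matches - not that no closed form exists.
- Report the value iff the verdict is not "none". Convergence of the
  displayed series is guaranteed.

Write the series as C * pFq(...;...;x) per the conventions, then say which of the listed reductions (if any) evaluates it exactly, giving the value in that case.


This is -9/10 * 0F0(-; -; -6/5) in reduced canonical form. Verdict at x = -6/5: the exponential series (I5) matches (the 0F0 exponential series at x = -6/5). Value: (-9/10) * e^(-6/5).

Structural cue: from the first term -9/10: the two k-th powers (prefactor -9/10) combine into one argument.
Consecutive-term ratio: r(k) = (-6/5) * 1 / [(k+1)] - rational; roots negated = parameters, x = (-6/5), C = -9/10.
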